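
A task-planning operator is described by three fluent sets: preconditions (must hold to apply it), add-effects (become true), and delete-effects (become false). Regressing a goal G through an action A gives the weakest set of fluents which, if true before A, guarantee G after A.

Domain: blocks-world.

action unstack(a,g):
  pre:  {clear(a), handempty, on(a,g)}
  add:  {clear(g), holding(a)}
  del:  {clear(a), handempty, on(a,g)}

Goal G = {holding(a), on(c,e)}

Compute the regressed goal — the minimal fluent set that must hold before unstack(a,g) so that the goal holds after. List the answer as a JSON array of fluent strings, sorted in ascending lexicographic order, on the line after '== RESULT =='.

Compute (G \ add) ∪ pre:
  G ∩ del = {}  (empty — regression defined)
  G \ add = {holding(a), on(c,e)} \ {clear(g), holding(a)} = {on(c,e)}
  ∪ pre   = {on(c,e)} ∪ {clear(a), handempty, on(a,g)}
          = {clear(a), handempty, on(a,g), on(c,e)}

== RESULT ==
["clear(a)", "handempty", "on(a,g)", "on(c,e)"]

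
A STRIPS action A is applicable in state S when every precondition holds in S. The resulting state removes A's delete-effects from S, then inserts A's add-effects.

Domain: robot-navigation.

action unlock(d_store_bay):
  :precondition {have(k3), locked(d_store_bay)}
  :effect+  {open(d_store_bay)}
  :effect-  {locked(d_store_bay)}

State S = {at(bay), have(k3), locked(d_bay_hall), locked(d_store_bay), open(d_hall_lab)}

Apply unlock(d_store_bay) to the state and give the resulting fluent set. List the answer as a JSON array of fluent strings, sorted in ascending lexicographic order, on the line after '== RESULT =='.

Progress:
  pre ⊆ S: {have(k3), locked(d_store_bay)} ⊆ S  — applicable
  S \ del = {at(bay), have(k3), locked(d_bay_hall), open(d_hall_lab)}
  ∪ add   = {at(bay), have(k3), locked(d_bay_hall), open(d_hall_lab), open(d_store_bay)}

== RESULT ==
["at(bay)", "have(k3)", "locked(d_bay_hall)", "open(d_hall_lab)", "open(d_store_bay)"]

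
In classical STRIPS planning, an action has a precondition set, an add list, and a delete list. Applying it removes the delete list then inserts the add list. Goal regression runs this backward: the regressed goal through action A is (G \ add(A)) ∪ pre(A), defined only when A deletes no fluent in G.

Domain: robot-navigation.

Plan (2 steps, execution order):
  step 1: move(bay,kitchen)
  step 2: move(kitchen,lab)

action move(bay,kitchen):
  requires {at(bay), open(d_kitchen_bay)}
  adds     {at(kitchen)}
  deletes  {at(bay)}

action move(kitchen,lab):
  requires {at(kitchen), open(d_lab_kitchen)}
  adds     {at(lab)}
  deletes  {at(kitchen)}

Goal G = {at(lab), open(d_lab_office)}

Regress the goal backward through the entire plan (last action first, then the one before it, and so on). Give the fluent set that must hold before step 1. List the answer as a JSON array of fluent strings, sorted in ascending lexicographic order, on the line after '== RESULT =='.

Regress step by step:
  through step 2 (move(kitchen,lab)): drop {at(lab)}, keep {open(d_lab_office)}, require {at(kitchen), open(d_lab_kitchen)}
    → {at(kitchen), open(d_lab_kitchen), open(d_lab_office)}
  through step 1 (move(bay,kitchen)): drop {at(kitchen)}, keep {open(d_lab_kitchen), open(d_lab_office)}, require {at(bay), open(d_kitchen_bay)}
    → {at(bay), open(d_kitchen_bay), open(d_lab_kitchen), open(d_lab_office)}

== RESULT ==
["at(bay)", "open(d_kitchen_bay)", "open(d_lab_kitchen)", "open(d_lab_office)"]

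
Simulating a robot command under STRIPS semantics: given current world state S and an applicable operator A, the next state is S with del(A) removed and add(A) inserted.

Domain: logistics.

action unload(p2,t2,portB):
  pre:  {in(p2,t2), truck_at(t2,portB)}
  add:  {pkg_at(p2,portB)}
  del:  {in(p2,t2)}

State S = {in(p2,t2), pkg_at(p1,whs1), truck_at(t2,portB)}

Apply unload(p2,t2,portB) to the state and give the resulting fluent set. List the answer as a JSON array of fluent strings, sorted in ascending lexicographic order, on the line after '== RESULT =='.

Compute (S \ del) ∪ add:
  pre ⊆ S: {in(p2,t2), truck_at(t2,portB)} ⊆ S  — applicable
  S \ del = {pkg_at(p1,whs1), truck_at(t2,portB)}
  ∪ add   = {pkg_at(p1,whs1), pkg_at(p2,portB), truck_at(t2,portB)}

== RESULT ==
["pkg_at(p1,whs1)", "pkg_at(p2,portB)", "truck_at(t2,portB)"]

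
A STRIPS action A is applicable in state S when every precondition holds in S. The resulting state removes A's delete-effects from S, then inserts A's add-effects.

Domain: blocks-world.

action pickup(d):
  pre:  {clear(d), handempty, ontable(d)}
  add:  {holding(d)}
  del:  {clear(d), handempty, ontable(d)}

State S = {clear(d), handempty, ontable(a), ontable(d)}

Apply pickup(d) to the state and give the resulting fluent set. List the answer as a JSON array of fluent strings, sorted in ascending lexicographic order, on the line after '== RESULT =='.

Progress:
  pre ⊆ S: {clear(d), handempty, ontable(d)} ⊆ S  — applicable
  S \ del = {ontable(a)}
  ∪ add   = {holding(d), ontable(a)}

== RESULT ==
["holding(d)", "ontable(a)"]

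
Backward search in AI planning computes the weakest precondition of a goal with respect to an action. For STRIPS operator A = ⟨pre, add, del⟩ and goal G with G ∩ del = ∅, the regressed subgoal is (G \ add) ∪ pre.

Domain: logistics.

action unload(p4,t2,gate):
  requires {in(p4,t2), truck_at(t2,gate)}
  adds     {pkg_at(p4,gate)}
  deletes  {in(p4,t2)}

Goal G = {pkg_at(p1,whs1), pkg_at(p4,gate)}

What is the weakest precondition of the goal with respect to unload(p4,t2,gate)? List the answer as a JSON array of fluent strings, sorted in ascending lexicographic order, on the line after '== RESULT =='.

Compute (G \ add) ∪ pre:
  G ∩ del = {}  (empty — regression defined)
  G \ add = {pkg_at(p1,whs1), pkg_at(p4,gate)} \ {pkg_at(p4,gate)} = {pkg_at(p1,whs1)}
  ∪ pre   = {pkg_at(p1,whs1)} ∪ {in(p4,t2), truck_at(t2,gate)}
          = {in(p4,t2), pkg_at(p1,whs1), truck_at(t2,gate)}

== RESULT ==
["in(p4,t2)", "pkg_at(p1,whs1)", "truck_at(t2,gate)"]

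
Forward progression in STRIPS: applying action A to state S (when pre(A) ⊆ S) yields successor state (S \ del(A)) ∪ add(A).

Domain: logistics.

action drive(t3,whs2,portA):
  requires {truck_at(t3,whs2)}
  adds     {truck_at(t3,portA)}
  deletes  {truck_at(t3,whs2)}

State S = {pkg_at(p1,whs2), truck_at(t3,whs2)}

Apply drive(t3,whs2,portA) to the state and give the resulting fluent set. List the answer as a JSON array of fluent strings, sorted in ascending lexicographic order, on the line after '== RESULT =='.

Progress:
  pre ⊆ S: {truck_at(t3,whs2)} ⊆ S  — applicable
  S \ del = {pkg_at(p1,whs2)}
  ∪ add   = {pkg_at(p1,whs2), truck_at(t3,portA)}

== RESULT ==
["pkg_at(p1,whs2)", "truck_at(t3,portA)"]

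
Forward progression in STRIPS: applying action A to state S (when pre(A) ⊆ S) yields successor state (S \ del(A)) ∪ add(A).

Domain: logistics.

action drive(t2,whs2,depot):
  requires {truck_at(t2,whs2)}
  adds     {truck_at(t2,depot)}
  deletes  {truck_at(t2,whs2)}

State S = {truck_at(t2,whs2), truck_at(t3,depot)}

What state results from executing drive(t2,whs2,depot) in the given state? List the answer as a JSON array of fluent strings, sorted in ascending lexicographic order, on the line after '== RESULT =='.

Progress:
  pre ⊆ S: {truck_at(t2,whs2)} ⊆ S  — applicable
  S \ del = {truck_at(t3,depot)}
  ∪ add   = {truck_at(t2,depot), truck_at(t3,depot)}

== RESULT ==
["truck_at(t2,depot)", "truck_at(t3,depot)"]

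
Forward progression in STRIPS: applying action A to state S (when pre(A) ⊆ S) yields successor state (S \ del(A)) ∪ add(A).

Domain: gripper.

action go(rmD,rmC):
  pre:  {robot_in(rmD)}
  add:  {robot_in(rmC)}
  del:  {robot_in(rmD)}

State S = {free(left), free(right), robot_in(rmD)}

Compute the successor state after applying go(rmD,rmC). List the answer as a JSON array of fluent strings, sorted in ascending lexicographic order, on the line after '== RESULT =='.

Compute (S \ del) ∪ add:
  pre ⊆ S: {robot_in(rmD)} ⊆ S  — applicable
  S \ del = {free(left), free(right)}
  ∪ add   = {free(left), free(right), robot_in(rmC)}

== RESULT ==
["free(left)", "free(right)", "robot_in(rmC)"]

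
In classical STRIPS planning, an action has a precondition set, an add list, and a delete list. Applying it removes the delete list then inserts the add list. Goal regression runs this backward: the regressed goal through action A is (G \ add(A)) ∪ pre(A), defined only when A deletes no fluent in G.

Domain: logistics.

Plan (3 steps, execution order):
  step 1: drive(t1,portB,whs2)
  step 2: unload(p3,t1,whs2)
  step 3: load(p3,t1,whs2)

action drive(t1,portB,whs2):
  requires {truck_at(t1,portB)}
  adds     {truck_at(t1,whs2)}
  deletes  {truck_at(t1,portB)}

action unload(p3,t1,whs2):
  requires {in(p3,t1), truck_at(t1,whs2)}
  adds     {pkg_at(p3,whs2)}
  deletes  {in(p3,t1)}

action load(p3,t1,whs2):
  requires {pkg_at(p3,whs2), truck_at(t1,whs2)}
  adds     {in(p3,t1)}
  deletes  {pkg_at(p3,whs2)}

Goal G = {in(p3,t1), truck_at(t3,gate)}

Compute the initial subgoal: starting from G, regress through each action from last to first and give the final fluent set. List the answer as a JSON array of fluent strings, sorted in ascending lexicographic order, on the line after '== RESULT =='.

Work backward from the goal:
  through step 3 (load(p3,t1,whs2)): drop {in(p3,t1)}, keep {truck_at(t3,gate)}, require {pkg_at(p3,whs2), truck_at(t1,whs2)}
    → {pkg_at(p3,whs2), truck_at(t1,whs2), truck_at(t3,gate)}
  through step 2 (unload(p3,t1,whs2)): drop {pkg_at(p3,whs2)}, keep {truck_at(t1,whs2), truck_at(t3,gate)}, require {in(p3,t1), truck_at(t1,whs2)}
    → {in(p3,t1), truck_at(t1,whs2), truck_at(t3,gate)}
  through step 1 (drive(t1,portB,whs2)): drop {truck_at(t1,whs2)}, keep {in(p3,t1), truck_at(t3,gate)}, require {truck_at(t1,portB)}
    → {in(p3,t1), truck_at(t1,portB), truck_at(t3,gate)}

== RESULT ==
["in(p3,t1)", "truck_at(t1,portB)", "truck_at(t3,gate)"]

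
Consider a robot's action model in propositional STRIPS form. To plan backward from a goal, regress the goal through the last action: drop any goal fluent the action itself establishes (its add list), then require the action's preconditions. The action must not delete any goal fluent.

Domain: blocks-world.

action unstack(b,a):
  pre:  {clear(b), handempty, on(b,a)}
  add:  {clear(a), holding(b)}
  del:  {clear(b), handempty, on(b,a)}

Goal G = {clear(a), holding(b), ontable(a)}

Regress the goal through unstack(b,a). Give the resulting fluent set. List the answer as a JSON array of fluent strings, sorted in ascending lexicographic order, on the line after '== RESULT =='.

Compute (G \ add) ∪ pre:
  G ∩ del = {}  (empty — regression defined)
  G \ add = {clear(a), holding(b), ontable(a)} \ {clear(a), holding(b)} = {ontable(a)}
  ∪ pre   = {ontable(a)} ∪ {clear(b), handempty, on(b,a)}
          = {clear(b), handempty, on(b,a), ontable(a)}

== RESULT ==
["clear(b)", "handempty", "on(b,a)", "ontable(a)"]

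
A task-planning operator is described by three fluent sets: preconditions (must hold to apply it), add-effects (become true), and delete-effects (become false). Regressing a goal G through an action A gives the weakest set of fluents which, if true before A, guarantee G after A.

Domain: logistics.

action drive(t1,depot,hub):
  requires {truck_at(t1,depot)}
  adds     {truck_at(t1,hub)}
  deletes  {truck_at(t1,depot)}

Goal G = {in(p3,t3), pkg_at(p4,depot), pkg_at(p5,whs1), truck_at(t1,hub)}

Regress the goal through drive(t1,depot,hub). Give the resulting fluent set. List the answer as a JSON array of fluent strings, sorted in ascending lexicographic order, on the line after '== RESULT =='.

Regress:
  G ∩ del = {}  (empty — regression defined)
  G \ add = {in(p3,t3), pkg_at(p4,depot), pkg_at(p5,whs1), truck_at(t1,hub)} \ {truck_at(t1,hub)} = {in(p3,t3), pkg_at(p4,depot), pkg_at(p5,whs1)}
  ∪ pre   = {in(p3,t3), pkg_at(p4,depot), pkg_at(p5,whs1)} ∪ {truck_at(t1,depot)}
          = {in(p3,t3), pkg_at(p4,depot), pkg_at(p5,whs1), truck_at(t1,depot)}

== RESULT ==
["in(p3,t3)", "pkg_at(p4,depot)", "pkg_at(p5,whs1)", "truck_at(t1,depot)"]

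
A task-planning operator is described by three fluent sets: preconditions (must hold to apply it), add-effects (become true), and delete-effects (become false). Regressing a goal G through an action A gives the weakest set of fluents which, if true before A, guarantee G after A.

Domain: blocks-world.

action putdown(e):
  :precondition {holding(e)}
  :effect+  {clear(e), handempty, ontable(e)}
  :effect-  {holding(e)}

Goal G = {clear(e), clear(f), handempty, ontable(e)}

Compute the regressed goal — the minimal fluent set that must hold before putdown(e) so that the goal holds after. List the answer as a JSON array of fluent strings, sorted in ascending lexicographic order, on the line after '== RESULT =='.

Compute (G \ add) ∪ pre:
  G ∩ del = {}  (empty — regression defined)
  G \ add = {clear(e), clear(f), handempty, ontable(e)} \ {clear(e), handempty, ontable(e)} = {clear(f)}
  ∪ pre   = {clear(f)} ∪ {holding(e)}
          = {clear(f), holding(e)}

== RESULT ==
["clear(f)", "holding(e)"]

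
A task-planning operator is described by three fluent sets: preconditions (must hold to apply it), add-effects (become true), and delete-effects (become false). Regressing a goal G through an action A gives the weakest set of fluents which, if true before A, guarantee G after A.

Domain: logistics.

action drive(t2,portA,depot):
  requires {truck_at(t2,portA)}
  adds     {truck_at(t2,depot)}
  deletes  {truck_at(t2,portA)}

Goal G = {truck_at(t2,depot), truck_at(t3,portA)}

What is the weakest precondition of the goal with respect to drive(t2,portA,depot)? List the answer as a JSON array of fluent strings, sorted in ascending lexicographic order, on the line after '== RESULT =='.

Regress:
  G ∩ del = {}  (empty — regression defined)
  G \ add = {truck_at(t2,depot), truck_at(t3,portA)} \ {truck_at(t2,depot)} = {truck_at(t3,portA)}
  ∪ pre   = {truck_at(t3,portA)} ∪ {truck_at(t2,portA)}
          = {truck_at(t2,portA), truck_at(t3,portA)}

== RESULT ==
["truck_at(t2,portA)", "truck_at(t3,portA)"]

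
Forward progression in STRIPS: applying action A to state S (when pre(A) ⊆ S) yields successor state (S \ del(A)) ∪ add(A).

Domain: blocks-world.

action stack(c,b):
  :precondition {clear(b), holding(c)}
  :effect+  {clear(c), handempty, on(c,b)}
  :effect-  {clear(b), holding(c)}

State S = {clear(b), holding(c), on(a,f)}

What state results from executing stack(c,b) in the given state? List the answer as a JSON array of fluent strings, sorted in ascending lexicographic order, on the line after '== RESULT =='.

Progress:
  pre ⊆ S: {clear(b), holding(c)} ⊆ S  — applicable
  S \ del = {on(a,f)}
  ∪ add   = {clear(c), handempty, on(a,f), on(c,b)}

== RESULT ==
["clear(c)", "handempty", "on(a,f)", "on(c,b)"]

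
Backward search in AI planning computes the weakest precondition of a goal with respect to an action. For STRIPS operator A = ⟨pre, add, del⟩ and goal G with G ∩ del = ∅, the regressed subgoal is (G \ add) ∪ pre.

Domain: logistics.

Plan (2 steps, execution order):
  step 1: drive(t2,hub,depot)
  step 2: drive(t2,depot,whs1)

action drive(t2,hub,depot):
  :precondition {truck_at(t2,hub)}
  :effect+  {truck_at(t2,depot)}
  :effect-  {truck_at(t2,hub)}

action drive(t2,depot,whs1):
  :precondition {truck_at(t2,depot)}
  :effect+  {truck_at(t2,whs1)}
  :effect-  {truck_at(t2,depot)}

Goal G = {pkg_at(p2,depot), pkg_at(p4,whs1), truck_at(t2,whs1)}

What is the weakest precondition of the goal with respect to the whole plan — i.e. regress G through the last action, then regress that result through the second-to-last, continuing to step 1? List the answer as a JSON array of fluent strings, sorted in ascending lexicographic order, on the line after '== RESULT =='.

Work backward from the goal:
  through step 2 (drive(t2,depot,whs1)): drop {truck_at(t2,whs1)}, keep {pkg_at(p2,depot), pkg_at(p4,whs1)}, require {truck_at(t2,depot)}
    → {pkg_at(p2,depot), pkg_at(p4,whs1), truck_at(t2,depot)}
  through step 1 (drive(t2,hub,depot)): drop {truck_at(t2,depot)}, keep {pkg_at(p2,depot), pkg_at(p4,whs1)}, require {truck_at(t2,hub)}
    → {pkg_at(p2,depot), pkg_at(p4,whs1), truck_at(t2,hub)}

== RESULT ==
["pkg_at(p2,depot)", "pkg_at(p4,whs1)", "truck_at(t2,hub)"]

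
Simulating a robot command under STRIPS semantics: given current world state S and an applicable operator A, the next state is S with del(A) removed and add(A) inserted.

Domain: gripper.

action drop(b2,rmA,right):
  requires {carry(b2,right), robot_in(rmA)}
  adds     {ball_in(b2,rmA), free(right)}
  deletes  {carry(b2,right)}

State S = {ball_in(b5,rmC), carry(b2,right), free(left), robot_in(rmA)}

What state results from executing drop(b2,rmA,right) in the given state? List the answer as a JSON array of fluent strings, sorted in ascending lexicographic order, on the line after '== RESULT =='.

Progress:
  pre ⊆ S: {carry(b2,right), robot_in(rmA)} ⊆ S  — applicable
  S \ del = {ball_in(b5,rmC), free(left), robot_in(rmA)}
  ∪ add   = {ball_in(b2,rmA), ball_in(b5,rmC), free(left), free(right), robot_in(rmA)}

== RESULT ==
["ball_in(b2,rmA)", "ball_in(b5,rmC)", "free(left)", "free(right)", "robot_in(rmA)"]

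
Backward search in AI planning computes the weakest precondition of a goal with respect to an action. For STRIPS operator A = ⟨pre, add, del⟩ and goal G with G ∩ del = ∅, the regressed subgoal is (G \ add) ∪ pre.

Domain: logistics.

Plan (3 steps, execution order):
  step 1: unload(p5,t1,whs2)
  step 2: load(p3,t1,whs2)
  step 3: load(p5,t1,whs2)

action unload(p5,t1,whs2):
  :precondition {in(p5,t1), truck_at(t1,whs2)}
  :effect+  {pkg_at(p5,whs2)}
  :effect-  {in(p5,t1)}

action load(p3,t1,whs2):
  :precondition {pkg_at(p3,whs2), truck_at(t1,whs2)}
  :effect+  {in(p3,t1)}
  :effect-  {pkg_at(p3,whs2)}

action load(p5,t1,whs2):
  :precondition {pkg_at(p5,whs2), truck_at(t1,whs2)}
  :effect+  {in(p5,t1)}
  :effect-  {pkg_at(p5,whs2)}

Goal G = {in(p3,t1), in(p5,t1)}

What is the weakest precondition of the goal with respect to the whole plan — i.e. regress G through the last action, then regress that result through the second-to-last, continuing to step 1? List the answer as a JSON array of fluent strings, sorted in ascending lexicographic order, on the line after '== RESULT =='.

Regress step by step:
  through step 3 (load(p5,t1,whs2)): drop {in(p5,t1)}, keep {in(p3,t1)}, require {pkg_at(p5,whs2), truck_at(t1,whs2)}
    → {in(p3,t1), pkg_at(p5,whs2), truck_at(t1,whs2)}
  through step 2 (load(p3,t1,whs2)): drop {in(p3,t1)}, keep {pkg_at(p5,whs2), truck_at(t1,whs2)}, require {pkg_at(p3,whs2), truck_at(t1,whs2)}
    → {pkg_at(p3,whs2), pkg_at(p5,whs2), truck_at(t1,whs2)}
  through step 1 (unload(p5,t1,whs2)): drop {pkg_at(p5,whs2)}, keep {pkg_at(p3,whs2), truck_at(t1,whs2)}, require {in(p5,t1), truck_at(t1,whs2)}
    → {in(p5,t1), pkg_at(p3,whs2), truck_at(t1,whs2)}

== RESULT ==
["in(p5,t1)", "pkg_at(p3,whs2)", "truck_at(t1,whs2)"]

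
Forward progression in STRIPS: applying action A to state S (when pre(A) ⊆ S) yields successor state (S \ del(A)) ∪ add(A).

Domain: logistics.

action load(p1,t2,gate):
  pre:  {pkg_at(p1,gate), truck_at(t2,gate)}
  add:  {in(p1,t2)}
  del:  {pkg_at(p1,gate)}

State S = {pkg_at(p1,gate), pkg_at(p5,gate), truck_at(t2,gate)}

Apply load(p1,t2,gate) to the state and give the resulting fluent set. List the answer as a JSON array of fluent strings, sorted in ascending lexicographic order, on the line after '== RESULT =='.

Progress:
  pre ⊆ S: {pkg_at(p1,gate), truck_at(t2,gate)} ⊆ S  — applicable
  S \ del = {pkg_at(p5,gate), truck_at(t2,gate)}
  ∪ add   = {in(p1,t2), pkg_at(p5,gate), truck_at(t2,gate)}

== RESULT ==
["in(p1,t2)", "pkg_at(p5,gate)", "truck_at(t2,gate)"]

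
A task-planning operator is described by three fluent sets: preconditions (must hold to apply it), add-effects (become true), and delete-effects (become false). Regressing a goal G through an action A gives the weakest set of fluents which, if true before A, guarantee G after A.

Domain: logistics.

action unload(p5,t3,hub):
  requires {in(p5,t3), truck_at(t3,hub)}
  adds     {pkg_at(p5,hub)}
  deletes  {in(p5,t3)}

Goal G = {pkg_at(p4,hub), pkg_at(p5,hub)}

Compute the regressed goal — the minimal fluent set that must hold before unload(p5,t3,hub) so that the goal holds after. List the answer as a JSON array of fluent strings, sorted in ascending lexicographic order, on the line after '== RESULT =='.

Regress:
  G ∩ del = {}  (empty — regression defined)
  G \ add = {pkg_at(p4,hub), pkg_at(p5,hub)} \ {pkg_at(p5,hub)} = {pkg_at(p4,hub)}
  ∪ pre   = {pkg_at(p4,hub)} ∪ {in(p5,t3), truck_at(t3,hub)}
          = {in(p5,t3), pkg_at(p4,hub), truck_at(t3,hub)}

== RESULT ==
["in(p5,t3)", "pkg_at(p4,hub)", "truck_at(t3,hub)"]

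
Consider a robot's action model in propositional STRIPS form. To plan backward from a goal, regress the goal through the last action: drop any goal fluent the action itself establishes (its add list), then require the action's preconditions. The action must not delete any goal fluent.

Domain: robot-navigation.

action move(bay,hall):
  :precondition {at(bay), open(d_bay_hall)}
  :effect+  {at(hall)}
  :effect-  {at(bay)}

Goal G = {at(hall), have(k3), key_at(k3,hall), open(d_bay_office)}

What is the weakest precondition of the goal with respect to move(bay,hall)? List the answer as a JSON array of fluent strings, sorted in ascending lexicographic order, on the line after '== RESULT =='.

Regress:
  G ∩ del = {}  (empty — regression defined)
  G \ add = {at(hall), have(k3), key_at(k3,hall), open(d_bay_office)} \ {at(hall)} = {have(k3), key_at(k3,hall), open(d_bay_office)}
  ∪ pre   = {have(k3), key_at(k3,hall), open(d_bay_office)} ∪ {at(bay), open(d_bay_hall)}
          = {at(bay), have(k3), key_at(k3,hall), open(d_bay_hall), open(d_bay_office)}

== RESULT ==
["at(bay)", "have(k3)", "key_at(k3,hall)", "open(d_bay_hall)", "open(d_bay_office)"]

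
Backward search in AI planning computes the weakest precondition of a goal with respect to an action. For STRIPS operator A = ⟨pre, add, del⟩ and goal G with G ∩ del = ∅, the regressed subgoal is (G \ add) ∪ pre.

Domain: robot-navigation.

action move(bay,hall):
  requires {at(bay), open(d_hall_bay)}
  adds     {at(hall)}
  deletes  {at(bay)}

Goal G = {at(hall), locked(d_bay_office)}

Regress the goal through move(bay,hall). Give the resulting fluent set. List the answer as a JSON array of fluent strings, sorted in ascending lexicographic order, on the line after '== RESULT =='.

Compute (G \ add) ∪ pre:
  G ∩ del = {}  (empty — regression defined)
  G \ add = {at(hall), locked(d_bay_office)} \ {at(hall)} = {locked(d_bay_office)}
  ∪ pre   = {locked(d_bay_office)} ∪ {at(bay), open(d_hall_bay)}
          = {at(bay), locked(d_bay_office), open(d_hall_bay)}

== RESULT ==
["at(bay)", "locked(d_bay_office)", "open(d_hall_bay)"]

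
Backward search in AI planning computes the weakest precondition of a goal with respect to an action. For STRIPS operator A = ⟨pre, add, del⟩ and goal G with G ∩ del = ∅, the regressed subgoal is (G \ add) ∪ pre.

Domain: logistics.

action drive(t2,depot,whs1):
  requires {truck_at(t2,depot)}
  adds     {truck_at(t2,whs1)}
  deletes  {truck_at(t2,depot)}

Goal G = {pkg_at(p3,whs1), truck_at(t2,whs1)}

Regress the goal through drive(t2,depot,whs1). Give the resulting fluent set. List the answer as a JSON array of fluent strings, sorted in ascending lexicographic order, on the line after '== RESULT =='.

Compute (G \ add) ∪ pre:
  G ∩ del = {}  (empty — regression defined)
  G \ add = {pkg_at(p3,whs1), truck_at(t2,whs1)} \ {truck_at(t2,whs1)} = {pkg_at(p3,whs1)}
  ∪ pre   = {pkg_at(p3,whs1)} ∪ {truck_at(t2,depot)}
          = {pkg_at(p3,whs1), truck_at(t2,depot)}

== RESULT ==
["pkg_at(p3,whs1)", "truck_at(t2,depot)"]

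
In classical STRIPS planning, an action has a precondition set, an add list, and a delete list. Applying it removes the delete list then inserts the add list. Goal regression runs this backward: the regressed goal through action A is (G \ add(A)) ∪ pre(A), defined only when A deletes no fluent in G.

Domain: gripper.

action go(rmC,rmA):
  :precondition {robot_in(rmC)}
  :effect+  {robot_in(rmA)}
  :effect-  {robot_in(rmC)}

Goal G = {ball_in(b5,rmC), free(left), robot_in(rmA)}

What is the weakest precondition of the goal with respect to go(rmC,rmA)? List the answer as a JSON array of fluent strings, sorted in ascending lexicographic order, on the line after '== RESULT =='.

Regress:
  G ∩ del = {}  (empty — regression defined)
  G \ add = {ball_in(b5,rmC), free(left), robot_in(rmA)} \ {robot_in(rmA)} = {ball_in(b5,rmC), free(left)}
  ∪ pre   = {ball_in(b5,rmC), free(left)} ∪ {robot_in(rmC)}
          = {ball_in(b5,rmC), free(left), robot_in(rmC)}

== RESULT ==
["ball_in(b5,rmC)", "free(left)", "robot_in(rmC)"]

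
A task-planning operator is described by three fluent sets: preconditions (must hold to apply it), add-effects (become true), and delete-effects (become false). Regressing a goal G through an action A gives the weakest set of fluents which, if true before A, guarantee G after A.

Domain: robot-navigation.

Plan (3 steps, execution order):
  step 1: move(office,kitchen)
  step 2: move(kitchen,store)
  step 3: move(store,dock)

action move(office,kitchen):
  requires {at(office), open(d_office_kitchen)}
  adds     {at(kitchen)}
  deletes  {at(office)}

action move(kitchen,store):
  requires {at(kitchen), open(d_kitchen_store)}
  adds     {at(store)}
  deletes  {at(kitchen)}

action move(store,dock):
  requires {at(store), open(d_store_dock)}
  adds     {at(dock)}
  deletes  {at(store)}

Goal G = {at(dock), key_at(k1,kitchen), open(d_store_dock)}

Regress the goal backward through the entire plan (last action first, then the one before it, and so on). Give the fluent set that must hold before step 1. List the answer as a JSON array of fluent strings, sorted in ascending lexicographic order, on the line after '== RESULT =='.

Work backward from the goal:
  through step 3 (move(store,dock)): drop {at(dock)}, keep {key_at(k1,kitchen), open(d_store_dock)}, require {at(store), open(d_store_dock)}
    → {at(store), key_at(k1,kitchen), open(d_store_dock)}
  through step 2 (move(kitchen,store)): drop {at(store)}, keep {key_at(k1,kitchen), open(d_store_dock)}, require {at(kitchen), open(d_kitchen_store)}
    → {at(kitchen), key_at(k1,kitchen), open(d_kitchen_store), open(d_store_dock)}
  through step 1 (move(office,kitchen)): drop {at(kitchen)}, keep {key_at(k1,kitchen), open(d_kitchen_store), open(d_store_dock)}, require {at(office), open(d_office_kitchen)}
    → {at(office), key_at(k1,kitchen), open(d_kitchen_store), open(d_office_kitchen), open(d_store_dock)}

== RESULT ==
["at(office)", "key_at(k1,kitchen)", "open(d_kitchen_store)", "open(d_office_kitchen)", "open(d_store_dock)"]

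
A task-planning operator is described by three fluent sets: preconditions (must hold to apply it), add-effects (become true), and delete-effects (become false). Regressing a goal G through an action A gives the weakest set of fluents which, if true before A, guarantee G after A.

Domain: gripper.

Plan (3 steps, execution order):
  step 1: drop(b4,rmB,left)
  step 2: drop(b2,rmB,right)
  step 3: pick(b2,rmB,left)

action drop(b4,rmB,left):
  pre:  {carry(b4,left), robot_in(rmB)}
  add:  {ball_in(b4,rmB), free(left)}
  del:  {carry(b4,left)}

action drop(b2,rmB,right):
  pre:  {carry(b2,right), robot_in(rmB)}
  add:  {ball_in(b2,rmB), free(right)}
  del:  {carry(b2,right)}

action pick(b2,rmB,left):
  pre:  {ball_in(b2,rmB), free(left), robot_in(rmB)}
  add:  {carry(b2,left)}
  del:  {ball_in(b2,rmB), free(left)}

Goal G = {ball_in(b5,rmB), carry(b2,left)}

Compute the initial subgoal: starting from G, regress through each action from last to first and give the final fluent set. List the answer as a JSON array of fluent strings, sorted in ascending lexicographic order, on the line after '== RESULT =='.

Regress step by step:
  through step 3 (pick(b2,rmB,left)): drop {carry(b2,left)}, keep {ball_in(b5,rmB)}, require {ball_in(b2,rmB), free(left), robot_in(rmB)}
    → {ball_in(b2,rmB), ball_in(b5,rmB), free(left), robot_in(rmB)}
  through step 2 (drop(b2,rmB,right)): drop {ball_in(b2,rmB)}, keep {ball_in(b5,rmB), free(left), robot_in(rmB)}, require {carry(b2,right), robot_in(rmB)}
    → {ball_in(b5,rmB), carry(b2,right), free(left), robot_in(rmB)}
  through step 1 (drop(b4,rmB,left)): drop {free(left)}, keep {ball_in(b5,rmB), carry(b2,right), robot_in(rmB)}, require {carry(b4,left), robot_in(rmB)}
    → {ball_in(b5,rmB), carry(b2,right), carry(b4,left), robot_in(rmB)}

== RESULT ==
["ball_in(b5,rmB)", "carry(b2,right)", "carry(b4,left)", "robot_in(rmB)"]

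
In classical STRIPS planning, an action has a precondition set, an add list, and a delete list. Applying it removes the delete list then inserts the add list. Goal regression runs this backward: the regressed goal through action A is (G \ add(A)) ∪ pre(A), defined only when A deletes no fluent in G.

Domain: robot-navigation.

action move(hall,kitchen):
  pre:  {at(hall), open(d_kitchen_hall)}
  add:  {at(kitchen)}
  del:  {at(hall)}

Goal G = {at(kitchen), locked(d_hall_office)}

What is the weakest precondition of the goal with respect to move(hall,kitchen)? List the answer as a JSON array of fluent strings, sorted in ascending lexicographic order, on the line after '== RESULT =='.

Regress:
  G ∩ del = {}  (empty — regression defined)
  G \ add = {at(kitchen), locked(d_hall_office)} \ {at(kitchen)} = {locked(d_hall_office)}
  ∪ pre   = {locked(d_hall_office)} ∪ {at(hall), open(d_kitchen_hall)}
          = {at(hall), locked(d_hall_office), open(d_kitchen_hall)}

== RESULT ==
["at(hall)", "locked(d_hall_office)", "open(d_kitchen_hall)"]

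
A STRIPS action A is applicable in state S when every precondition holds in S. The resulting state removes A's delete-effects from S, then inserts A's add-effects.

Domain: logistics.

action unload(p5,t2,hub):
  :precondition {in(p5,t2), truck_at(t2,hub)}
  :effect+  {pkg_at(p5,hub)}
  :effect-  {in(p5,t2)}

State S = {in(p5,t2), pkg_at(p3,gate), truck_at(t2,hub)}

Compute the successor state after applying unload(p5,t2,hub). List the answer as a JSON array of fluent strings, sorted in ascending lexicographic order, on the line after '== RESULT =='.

Compute (S \ del) ∪ add:
  pre ⊆ S: {in(p5,t2), truck_at(t2,hub)} ⊆ S  — applicable
  S \ del = {pkg_at(p3,gate), truck_at(t2,hub)}
  ∪ add   = {pkg_at(p3,gate), pkg_at(p5,hub), truck_at(t2,hub)}

== RESULT ==
["pkg_at(p3,gate)", "pkg_at(p5,hub)", "truck_at(t2,hub)"]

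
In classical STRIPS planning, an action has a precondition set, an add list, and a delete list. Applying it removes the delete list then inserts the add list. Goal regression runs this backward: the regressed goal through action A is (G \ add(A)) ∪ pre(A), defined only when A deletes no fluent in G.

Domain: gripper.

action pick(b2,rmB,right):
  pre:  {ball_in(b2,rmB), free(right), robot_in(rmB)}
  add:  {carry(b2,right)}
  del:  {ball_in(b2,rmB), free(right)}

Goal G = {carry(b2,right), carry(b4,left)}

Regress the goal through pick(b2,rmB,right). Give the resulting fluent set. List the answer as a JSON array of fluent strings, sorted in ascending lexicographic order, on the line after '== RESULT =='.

Regress:
  G ∩ del = {}  (empty — regression defined)
  G \ add = {carry(b2,right), carry(b4,left)} \ {carry(b2,right)} = {carry(b4,left)}
  ∪ pre   = {carry(b4,left)} ∪ {ball_in(b2,rmB), free(right), robot_in(rmB)}
          = {ball_in(b2,rmB), carry(b4,left), free(right), robot_in(rmB)}

== RESULT ==
["ball_in(b2,rmB)", "carry(b4,left)", "free(right)", "robot_in(rmB)"]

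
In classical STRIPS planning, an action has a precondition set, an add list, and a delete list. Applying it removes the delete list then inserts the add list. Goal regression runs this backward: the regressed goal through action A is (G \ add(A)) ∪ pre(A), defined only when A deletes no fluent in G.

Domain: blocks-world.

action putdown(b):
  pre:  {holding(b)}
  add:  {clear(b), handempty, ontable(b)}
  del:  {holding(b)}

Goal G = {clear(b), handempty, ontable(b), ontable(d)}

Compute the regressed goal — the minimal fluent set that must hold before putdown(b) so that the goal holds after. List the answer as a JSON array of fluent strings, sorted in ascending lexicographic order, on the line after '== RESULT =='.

Compute (G \ add) ∪ pre:
  G ∩ del = {}  (empty — regression defined)
  G \ add = {clear(b), handempty, ontable(b), ontable(d)} \ {clear(b), handempty, ontable(b)} = {ontable(d)}
  ∪ pre   = {ontable(d)} ∪ {holding(b)}
          = {holding(b), ontable(d)}

== RESULT ==
["holding(b)", "ontable(d)"]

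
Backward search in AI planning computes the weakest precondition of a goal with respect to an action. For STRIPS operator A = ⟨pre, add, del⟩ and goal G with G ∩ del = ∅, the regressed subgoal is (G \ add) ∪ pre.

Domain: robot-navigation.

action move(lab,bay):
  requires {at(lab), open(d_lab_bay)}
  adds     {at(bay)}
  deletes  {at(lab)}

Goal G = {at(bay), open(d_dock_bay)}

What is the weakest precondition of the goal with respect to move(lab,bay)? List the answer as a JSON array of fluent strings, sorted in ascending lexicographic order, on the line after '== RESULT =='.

Compute (G \ add) ∪ pre:
  G ∩ del = {}  (empty — regression defined)
  G \ add = {at(bay), open(d_dock_bay)} \ {at(bay)} = {open(d_dock_bay)}
  ∪ pre   = {open(d_dock_bay)} ∪ {at(lab), open(d_lab_bay)}
          = {at(lab), open(d_dock_bay), open(d_lab_bay)}

== RESULT ==
["at(lab)", "open(d_dock_bay)", "open(d_lab_bay)"]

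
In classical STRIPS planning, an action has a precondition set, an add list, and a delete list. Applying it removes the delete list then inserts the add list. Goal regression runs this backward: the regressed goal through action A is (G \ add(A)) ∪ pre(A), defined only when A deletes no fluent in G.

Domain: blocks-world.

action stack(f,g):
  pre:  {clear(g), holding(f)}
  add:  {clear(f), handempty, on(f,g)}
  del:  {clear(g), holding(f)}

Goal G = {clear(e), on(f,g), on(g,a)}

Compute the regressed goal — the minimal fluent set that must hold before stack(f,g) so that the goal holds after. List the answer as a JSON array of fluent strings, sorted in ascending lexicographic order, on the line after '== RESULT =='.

Regress:
  G ∩ del = {}  (empty — regression defined)
  G \ add = {clear(e), on(f,g), on(g,a)} \ {clear(f), handempty, on(f,g)} = {clear(e), on(g,a)}
  ∪ pre   = {clear(e), on(g,a)} ∪ {clear(g), holding(f)}
          = {clear(e), clear(g), holding(f), on(g,a)}

== RESULT ==
["clear(e)", "clear(g)", "holding(f)", "on(g,a)"]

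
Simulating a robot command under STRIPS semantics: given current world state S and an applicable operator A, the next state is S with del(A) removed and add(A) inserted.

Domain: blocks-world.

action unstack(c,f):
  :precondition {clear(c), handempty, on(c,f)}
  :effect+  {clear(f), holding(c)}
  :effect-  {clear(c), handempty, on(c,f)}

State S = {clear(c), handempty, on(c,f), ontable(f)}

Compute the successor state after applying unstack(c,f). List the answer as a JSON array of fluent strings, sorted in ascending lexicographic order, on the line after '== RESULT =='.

Progress:
  pre ⊆ S: {clear(c), handempty, on(c,f)} ⊆ S  — applicable
  S \ del = {ontable(f)}
  ∪ add   = {clear(f), holding(c), ontable(f)}

== RESULT ==
["clear(f)", "holding(c)", "ontable(f)"]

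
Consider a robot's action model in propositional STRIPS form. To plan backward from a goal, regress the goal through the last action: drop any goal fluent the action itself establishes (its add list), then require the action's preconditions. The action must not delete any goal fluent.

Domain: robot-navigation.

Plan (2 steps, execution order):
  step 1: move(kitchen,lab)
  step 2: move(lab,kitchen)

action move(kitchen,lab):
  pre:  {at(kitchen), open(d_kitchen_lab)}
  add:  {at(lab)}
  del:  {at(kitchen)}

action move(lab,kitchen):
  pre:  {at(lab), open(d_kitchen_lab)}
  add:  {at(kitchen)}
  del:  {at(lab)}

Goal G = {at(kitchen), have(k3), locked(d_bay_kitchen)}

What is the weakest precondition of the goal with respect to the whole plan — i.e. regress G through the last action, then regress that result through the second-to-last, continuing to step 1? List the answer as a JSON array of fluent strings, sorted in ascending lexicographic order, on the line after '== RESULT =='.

Regress step by step:
  through step 2 (move(lab,kitchen)): drop {at(kitchen)}, keep {have(k3), locked(d_bay_kitchen)}, require {at(lab), open(d_kitchen_lab)}
    → {at(lab), have(k3), locked(d_bay_kitchen), open(d_kitchen_lab)}
  through step 1 (move(kitchen,lab)): drop {at(lab)}, keep {have(k3), locked(d_bay_kitchen), open(d_kitchen_lab)}, require {at(kitchen), open(d_kitchen_lab)}
    → {at(kitchen), have(k3), locked(d_bay_kitchen), open(d_kitchen_lab)}

== RESULT ==
["at(kitchen)", "have(k3)", "locked(d_bay_kitchen)", "open(d_kitchen_lab)"]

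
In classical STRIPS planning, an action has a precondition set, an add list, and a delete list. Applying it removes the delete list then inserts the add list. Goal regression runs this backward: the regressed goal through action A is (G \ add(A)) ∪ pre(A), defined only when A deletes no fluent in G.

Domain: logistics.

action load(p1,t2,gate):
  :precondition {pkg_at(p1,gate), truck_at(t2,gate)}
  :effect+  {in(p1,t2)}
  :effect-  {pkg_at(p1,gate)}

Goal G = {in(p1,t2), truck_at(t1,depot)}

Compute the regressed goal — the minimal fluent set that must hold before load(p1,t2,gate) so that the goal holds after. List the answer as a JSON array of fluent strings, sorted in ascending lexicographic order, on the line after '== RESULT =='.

Compute (G \ add) ∪ pre:
  G ∩ del = {}  (empty — regression defined)
  G \ add = {in(p1,t2), truck_at(t1,depot)} \ {in(p1,t2)} = {truck_at(t1,depot)}
  ∪ pre   = {truck_at(t1,depot)} ∪ {pkg_at(p1,gate), truck_at(t2,gate)}
          = {pkg_at(p1,gate), truck_at(t1,depot), truck_at(t2,gate)}

== RESULT ==
["pkg_at(p1,gate)", "truck_at(t1,depot)", "truck_at(t2,gate)"]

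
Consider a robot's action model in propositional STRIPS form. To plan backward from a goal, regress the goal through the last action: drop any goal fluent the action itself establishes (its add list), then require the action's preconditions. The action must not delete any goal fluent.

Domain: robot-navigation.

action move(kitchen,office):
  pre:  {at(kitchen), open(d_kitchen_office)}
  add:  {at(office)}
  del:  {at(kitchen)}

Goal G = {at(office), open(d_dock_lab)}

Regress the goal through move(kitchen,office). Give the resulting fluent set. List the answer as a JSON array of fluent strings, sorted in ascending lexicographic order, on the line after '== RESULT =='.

Compute (G \ add) ∪ pre:
  G ∩ del = {}  (empty — regression defined)
  G \ add = {at(office), open(d_dock_lab)} \ {at(office)} = {open(d_dock_lab)}
  ∪ pre   = {open(d_dock_lab)} ∪ {at(kitchen), open(d_kitchen_office)}
          = {at(kitchen), open(d_dock_lab), open(d_kitchen_office)}

== RESULT ==
["at(kitchen)", "open(d_dock_lab)", "open(d_kitchen_office)"]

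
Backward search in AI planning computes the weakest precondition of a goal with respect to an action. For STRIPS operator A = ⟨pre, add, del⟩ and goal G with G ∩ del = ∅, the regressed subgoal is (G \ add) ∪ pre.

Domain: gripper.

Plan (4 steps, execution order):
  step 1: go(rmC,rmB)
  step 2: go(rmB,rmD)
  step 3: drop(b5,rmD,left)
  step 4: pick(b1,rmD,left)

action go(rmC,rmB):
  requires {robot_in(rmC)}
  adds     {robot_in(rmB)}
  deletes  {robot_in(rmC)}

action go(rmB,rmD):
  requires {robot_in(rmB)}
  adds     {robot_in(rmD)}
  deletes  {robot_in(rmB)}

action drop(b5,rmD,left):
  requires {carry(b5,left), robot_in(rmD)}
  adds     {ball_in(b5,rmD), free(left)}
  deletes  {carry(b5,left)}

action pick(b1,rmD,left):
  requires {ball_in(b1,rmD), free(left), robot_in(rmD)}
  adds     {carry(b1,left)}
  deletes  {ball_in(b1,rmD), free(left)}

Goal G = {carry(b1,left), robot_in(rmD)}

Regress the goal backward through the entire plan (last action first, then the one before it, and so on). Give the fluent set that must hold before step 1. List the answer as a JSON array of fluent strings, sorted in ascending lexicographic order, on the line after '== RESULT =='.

Work backward from the goal:
  through step 4 (pick(b1,rmD,left)): drop {carry(b1,left)}, keep {robot_in(rmD)}, require {ball_in(b1,rmD), free(left), robot_in(rmD)}
    → {ball_in(b1,rmD), free(left), robot_in(rmD)}
  through step 3 (drop(b5,rmD,left)): drop {free(left)}, keep {ball_in(b1,rmD), robot_in(rmD)}, require {carry(b5,left), robot_in(rmD)}
    → {ball_in(b1,rmD), carry(b5,left), robot_in(rmD)}
  through step 2 (go(rmB,rmD)): drop {robot_in(rmD)}, keep {ball_in(b1,rmD), carry(b5,left)}, require {robot_in(rmB)}
    → {ball_in(b1,rmD), carry(b5,left), robot_in(rmB)}
  through step 1 (go(rmC,rmB)): drop {robot_in(rmB)}, keep {ball_in(b1,rmD), carry(b5,left)}, require {robot_in(rmC)}
    → {ball_in(b1,rmD), carry(b5,left), robot_in(rmC)}

== RESULT ==
["ball_in(b1,rmD)", "carry(b5,left)", "robot_in(rmC)"]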